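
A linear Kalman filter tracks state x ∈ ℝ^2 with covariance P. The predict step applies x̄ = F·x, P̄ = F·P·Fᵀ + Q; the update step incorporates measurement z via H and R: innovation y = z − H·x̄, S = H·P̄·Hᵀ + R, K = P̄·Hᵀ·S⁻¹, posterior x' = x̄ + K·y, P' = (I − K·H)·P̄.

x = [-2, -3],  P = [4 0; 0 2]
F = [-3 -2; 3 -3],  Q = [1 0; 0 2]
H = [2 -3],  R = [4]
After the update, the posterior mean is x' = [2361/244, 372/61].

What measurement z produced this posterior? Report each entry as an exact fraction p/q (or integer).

x̄ = F·x = [12, 3]
P̄ = F·P·Fᵀ + Q = [45 -24; -24 56]
S = H·P̄·Hᵀ + R = [976]
K = P̄·Hᵀ·S⁻¹ = [81/488; -27/122]
x' − x̄ = [-567/244, 189/61] = K·y
y = (KᵀK)⁻¹·Kᵀ·(x' − x̄) = [-14]
z = y + H·x̄ = [-14] + [15] = [1]

z = [1]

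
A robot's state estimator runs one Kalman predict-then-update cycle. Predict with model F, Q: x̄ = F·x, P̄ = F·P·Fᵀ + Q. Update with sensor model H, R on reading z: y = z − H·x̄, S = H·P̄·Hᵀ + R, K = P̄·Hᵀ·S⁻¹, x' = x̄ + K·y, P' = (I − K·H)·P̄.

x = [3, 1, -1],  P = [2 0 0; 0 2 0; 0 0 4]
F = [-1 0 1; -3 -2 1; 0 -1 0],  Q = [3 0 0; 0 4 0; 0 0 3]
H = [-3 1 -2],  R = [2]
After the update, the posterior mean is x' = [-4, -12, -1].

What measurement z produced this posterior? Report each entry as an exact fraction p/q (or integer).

x̄ = F·x = [-4, -12, -1]
P̄ = F·P·Fᵀ + Q = [9 10 0; 10 34 4; 0 4 5]
S = H·P̄·Hᵀ + R = [61]
K = P̄·Hᵀ·S⁻¹ = [-17/61; -4/61; -6/61]
x' − x̄ = [0, 0, 0] = K·y
y = (KᵀK)⁻¹·Kᵀ·(x' − x̄) = [0]
z = y + H·x̄ = [0] + [2] = [2]

z = [2]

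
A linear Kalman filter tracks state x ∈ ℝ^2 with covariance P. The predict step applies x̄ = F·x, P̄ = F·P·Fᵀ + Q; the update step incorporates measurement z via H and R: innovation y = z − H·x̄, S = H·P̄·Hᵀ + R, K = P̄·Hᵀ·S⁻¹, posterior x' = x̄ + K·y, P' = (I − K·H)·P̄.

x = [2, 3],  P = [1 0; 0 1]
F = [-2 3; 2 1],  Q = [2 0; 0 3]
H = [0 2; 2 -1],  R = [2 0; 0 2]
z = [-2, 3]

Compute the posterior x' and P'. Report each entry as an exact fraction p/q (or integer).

x̄ = F·x = [5, 7]
P̄ = F·P·Fᵀ + Q = [15 -1; -1 8]
y = z − H·x̄ = [-16, 0]
S = H·P̄·Hᵀ + R = [34 -20; -20 74]
K = P̄·Hᵀ·S⁻¹ = [118/529 507/1058; 246/529 -5/529]
x' = x̄ + K·y = [757/529, -233/529]
P' = (I − K·H)·P̄ = [625/1058 118/529; 118/529 246/529]

x' = [757/529, -233/529]
P' = [625/1058 118/529; 118/529 246/529]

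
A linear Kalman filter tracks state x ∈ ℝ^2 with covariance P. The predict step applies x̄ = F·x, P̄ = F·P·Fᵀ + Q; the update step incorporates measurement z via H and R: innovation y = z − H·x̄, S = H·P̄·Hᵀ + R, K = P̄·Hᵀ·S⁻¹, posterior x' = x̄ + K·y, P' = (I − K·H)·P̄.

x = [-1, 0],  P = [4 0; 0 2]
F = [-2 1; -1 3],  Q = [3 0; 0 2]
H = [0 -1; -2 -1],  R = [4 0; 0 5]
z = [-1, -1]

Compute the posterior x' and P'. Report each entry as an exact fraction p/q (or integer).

x' = [58/169, 23/39]
P' = [266/169 -14/13; -14/13 8/3]

x̄ = F·x = [2, 1]
P̄ = F·P·Fᵀ + Q = [21 14; 14 24]
y = z − H·x̄ = [0, 4]
S = H·P̄·Hᵀ + R = [28 52; 52 169]
K = P̄·Hᵀ·S⁻¹ = [7/26 -70/169; -2/3 -4/39]
x' = x̄ + K·y = [58/169, 23/39]
P' = (I − K·H)·P̄ = [266/169 -14/13; -14/13 8/3]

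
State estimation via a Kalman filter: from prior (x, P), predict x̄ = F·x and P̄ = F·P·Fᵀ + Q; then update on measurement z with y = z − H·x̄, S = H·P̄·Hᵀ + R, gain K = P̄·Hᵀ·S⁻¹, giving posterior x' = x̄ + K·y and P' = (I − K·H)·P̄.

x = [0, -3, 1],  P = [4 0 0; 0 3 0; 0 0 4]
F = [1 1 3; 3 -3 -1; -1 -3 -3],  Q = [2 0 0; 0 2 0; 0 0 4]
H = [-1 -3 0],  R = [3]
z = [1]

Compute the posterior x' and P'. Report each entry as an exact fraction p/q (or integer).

x' = [-30/41, -2/41, 578/123]
P' = [9117/205 -3033/205 -10237/205; -3033/205 1077/205 3423/205; -10237/205 3423/205 42641/615]

x̄ = F·x = [0, 8, 6]
P̄ = F·P·Fᵀ + Q = [45 -9 -49; -9 69 27; -49 27 71]
y = z − H·x̄ = [25]
S = H·P̄·Hᵀ + R = [615]
K = P̄·Hᵀ·S⁻¹ = [-6/205; -66/205; -32/615]
x' = x̄ + K·y = [-30/41, -2/41, 578/123]
P' = (I − K·H)·P̄ = [9117/205 -3033/205 -10237/205; -3033/205 1077/205 3423/205; -10237/205 3423/205 42641/615]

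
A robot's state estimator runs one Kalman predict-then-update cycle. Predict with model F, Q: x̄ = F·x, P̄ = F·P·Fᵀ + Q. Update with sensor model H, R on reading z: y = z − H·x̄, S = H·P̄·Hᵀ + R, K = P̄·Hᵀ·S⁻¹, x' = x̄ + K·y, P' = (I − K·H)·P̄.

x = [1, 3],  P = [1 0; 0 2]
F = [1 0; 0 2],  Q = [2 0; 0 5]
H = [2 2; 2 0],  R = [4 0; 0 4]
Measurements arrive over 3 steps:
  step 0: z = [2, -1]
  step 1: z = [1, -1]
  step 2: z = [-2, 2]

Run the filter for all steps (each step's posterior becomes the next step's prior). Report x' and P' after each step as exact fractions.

step 0: x' = [-22/59, 201/118], P' = [42/59 -39/59; -39/59 91/59]
step 1: x' = [-1399/2566, 6453/5132], P' = [922/1283 -881/1283; -881/1283 4027/2566]
step 2: x' = [2671/5612, -13199/11224], P' = [10101/14030 -19339/28060; -19339/28060 88301/56120]

step 0: x̄ = F·x = [1, 6]
step 0: P̄ = F·P·Fᵀ + Q = [3 0; 0 13]
step 0: y = z − H·x̄ = [-12, -3]
step 0: S = H·P̄·Hᵀ + R = [68 12; 12 16]
step 0: K = P̄·Hᵀ·S⁻¹ = [3/118 21/59; 26/59 -39/118]
step 0: x' = x̄ + K·y = [-22/59, 201/118]
step 0: P' = (I − K·H)·P̄ = [42/59 -39/59; -39/59 91/59]
step 1: x̄ = F·x = [-22/59, 201/59]
step 1: P̄ = F·P·Fᵀ + Q = [160/59 -78/59; -78/59 659/59]
step 1: y = z − H·x̄ = [-299/59, -15/59]
step 1: S = H·P̄·Hᵀ + R = [2888/59 328/59; 328/59 876/59]
step 1: K = P̄·Hᵀ·S⁻¹ = [41/2566 461/1283; 2265/5132 -881/2566]
step 1: x' = x̄ + K·y = [-1399/2566, 6453/5132]
step 1: P' = (I − K·H)·P̄ = [922/1283 -881/1283; -881/1283 4027/2566]
step 2: x̄ = F·x = [-1399/2566, 6453/2566]
step 2: P̄ = F·P·Fᵀ + Q = [3488/1283 -1762/1283; -1762/1283 14469/1283]
step 2: y = z − H·x̄ = [-7620/1283, 3965/1283]
step 2: S = H·P̄·Hᵀ + R = [62864/1283 6904/1283; 6904/1283 19084/1283]
step 2: K = P̄·Hᵀ·S⁻¹ = [863/56120 10101/28060; 49623/112240 -19339/56120]
step 2: x' = x̄ + K·y = [2671/5612, -13199/11224]
step 2: P' = (I − K·H)·P̄ = [10101/14030 -19339/28060; -19339/28060 88301/56120]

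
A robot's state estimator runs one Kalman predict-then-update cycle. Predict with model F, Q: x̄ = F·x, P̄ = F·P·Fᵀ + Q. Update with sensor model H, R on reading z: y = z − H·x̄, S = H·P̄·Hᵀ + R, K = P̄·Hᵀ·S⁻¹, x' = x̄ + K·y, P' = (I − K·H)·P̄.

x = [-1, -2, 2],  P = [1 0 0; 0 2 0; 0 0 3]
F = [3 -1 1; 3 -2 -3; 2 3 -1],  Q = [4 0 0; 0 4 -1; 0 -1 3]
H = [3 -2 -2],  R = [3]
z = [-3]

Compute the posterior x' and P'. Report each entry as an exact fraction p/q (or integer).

x' = [-1399/473, 73/43, -2246/473]
P' = [5810/473 588/43 2169/473; 588/43 1360/43 -466/43; 2169/473 -466/43 8483/473]

x̄ = F·x = [1, -5, -10]
P̄ = F·P·Fᵀ + Q = [18 4 -3; 4 48 2; -3 2 28]
y = z − H·x̄ = [-36]
S = H·P̄·Hᵀ + R = [473]
K = P̄·Hᵀ·S⁻¹ = [52/473; -8/43; -69/473]
x' = x̄ + K·y = [-1399/473, 73/43, -2246/473]
P' = (I − K·H)·P̄ = [5810/473 588/43 2169/473; 588/43 1360/43 -466/43; 2169/473 -466/43 8483/473]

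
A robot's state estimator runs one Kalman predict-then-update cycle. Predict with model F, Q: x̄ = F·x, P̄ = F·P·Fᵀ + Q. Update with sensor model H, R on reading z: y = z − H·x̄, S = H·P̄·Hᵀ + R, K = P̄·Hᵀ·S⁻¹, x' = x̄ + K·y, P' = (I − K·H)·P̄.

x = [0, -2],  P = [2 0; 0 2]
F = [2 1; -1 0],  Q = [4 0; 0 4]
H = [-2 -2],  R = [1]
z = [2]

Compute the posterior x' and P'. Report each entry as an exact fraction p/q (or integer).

x̄ = F·x = [-2, 0]
P̄ = F·P·Fᵀ + Q = [14 -4; -4 6]
y = z − H·x̄ = [-2]
S = H·P̄·Hᵀ + R = [49]
K = P̄·Hᵀ·S⁻¹ = [-20/49; -4/49]
x' = x̄ + K·y = [-58/49, 8/49]
P' = (I − K·H)·P̄ = [286/49 -276/49; -276/49 278/49]

x' = [-58/49, 8/49]
P' = [286/49 -276/49; -276/49 278/49]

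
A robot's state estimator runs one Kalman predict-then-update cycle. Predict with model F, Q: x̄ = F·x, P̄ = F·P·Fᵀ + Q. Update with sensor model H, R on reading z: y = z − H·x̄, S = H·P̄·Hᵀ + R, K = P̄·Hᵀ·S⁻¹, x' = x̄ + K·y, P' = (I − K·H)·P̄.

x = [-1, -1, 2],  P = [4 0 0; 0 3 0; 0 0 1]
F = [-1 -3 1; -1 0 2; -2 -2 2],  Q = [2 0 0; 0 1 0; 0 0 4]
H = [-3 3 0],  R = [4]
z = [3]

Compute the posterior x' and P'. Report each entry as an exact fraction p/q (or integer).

x' = [1194/283, 1469/283, 1976/283]
P' = [2566/283 2454/283 3892/283; 2454/283 2466/283 3828/283; 3892/283 3828/283 7884/283]

x̄ = F·x = [6, 5, 8]
P̄ = F·P·Fᵀ + Q = [34 6 28; 6 9 12; 28 12 36]
y = z − H·x̄ = [6]
S = H·P̄·Hᵀ + R = [283]
K = P̄·Hᵀ·S⁻¹ = [-84/283; 9/283; -48/283]
x' = x̄ + K·y = [1194/283, 1469/283, 1976/283]
P' = (I − K·H)·P̄ = [2566/283 2454/283 3892/283; 2454/283 2466/283 3828/283; 3892/283 3828/283 7884/283]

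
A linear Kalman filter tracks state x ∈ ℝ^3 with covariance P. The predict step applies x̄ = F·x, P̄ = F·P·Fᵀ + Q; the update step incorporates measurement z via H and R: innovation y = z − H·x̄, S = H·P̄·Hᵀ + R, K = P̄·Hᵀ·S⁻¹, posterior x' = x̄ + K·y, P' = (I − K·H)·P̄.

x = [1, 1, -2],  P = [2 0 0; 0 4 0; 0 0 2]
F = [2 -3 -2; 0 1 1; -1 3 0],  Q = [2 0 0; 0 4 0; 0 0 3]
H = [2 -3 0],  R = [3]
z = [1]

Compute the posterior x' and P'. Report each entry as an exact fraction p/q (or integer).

x' = [85/167, -5/501, 1930/501]
P' = [906/167 552/167 -648/167; 552/167 1166/501 -1180/501; -648/167 -1180/501 7085/501]

x̄ = F·x = [3, -1, 2]
P̄ = F·P·Fᵀ + Q = [54 -16 -40; -16 10 12; -40 12 41]
y = z − H·x̄ = [-8]
S = H·P̄·Hᵀ + R = [501]
K = P̄·Hᵀ·S⁻¹ = [52/167; -62/501; -116/501]
x' = x̄ + K·y = [85/167, -5/501, 1930/501]
P' = (I − K·H)·P̄ = [906/167 552/167 -648/167; 552/167 1166/501 -1180/501; -648/167 -1180/501 7085/501]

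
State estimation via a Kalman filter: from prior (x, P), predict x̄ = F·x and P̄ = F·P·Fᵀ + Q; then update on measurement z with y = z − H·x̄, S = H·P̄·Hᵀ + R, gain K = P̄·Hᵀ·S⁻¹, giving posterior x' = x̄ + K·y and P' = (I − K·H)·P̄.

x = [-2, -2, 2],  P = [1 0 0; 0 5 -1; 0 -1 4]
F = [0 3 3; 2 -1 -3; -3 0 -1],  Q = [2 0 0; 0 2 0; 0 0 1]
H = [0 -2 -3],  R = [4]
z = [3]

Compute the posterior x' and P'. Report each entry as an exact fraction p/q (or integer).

x̄ = F·x = [0, -8, 4]
P̄ = F·P·Fᵀ + Q = [65 -39 -9; -39 41 5; -9 5 14]
y = z − H·x̄ = [-1]
S = H·P̄·Hᵀ + R = [354]
K = P̄·Hᵀ·S⁻¹ = [35/118; -97/354; -26/177]
x' = x̄ + K·y = [-35/118, -2735/354, 734/177]
P' = (I − K·H)·P̄ = [3995/118 -1207/118 379/59; -1207/118 5105/354 -1637/177; 379/59 -1637/177 1126/177]

x' = [-35/118, -2735/354, 734/177]
P' = [3995/118 -1207/118 379/59; -1207/118 5105/354 -1637/177; 379/59 -1637/177 1126/177]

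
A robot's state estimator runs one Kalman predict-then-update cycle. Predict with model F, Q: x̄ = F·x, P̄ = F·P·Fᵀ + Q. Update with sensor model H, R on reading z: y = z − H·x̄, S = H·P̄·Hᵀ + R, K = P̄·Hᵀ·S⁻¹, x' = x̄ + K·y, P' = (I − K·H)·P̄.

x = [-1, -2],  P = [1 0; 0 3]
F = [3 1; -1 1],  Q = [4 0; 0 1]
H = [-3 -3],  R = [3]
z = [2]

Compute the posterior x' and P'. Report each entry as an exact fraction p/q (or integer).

x̄ = F·x = [-5, -1]
P̄ = F·P·Fᵀ + Q = [16 0; 0 5]
y = z − H·x̄ = [-16]
S = H·P̄·Hᵀ + R = [192]
K = P̄·Hᵀ·S⁻¹ = [-1/4; -5/64]
x' = x̄ + K·y = [-1, 1/4]
P' = (I − K·H)·P̄ = [4 -15/4; -15/4 245/64]

x' = [-1, 1/4]
P' = [4 -15/4; -15/4 245/64]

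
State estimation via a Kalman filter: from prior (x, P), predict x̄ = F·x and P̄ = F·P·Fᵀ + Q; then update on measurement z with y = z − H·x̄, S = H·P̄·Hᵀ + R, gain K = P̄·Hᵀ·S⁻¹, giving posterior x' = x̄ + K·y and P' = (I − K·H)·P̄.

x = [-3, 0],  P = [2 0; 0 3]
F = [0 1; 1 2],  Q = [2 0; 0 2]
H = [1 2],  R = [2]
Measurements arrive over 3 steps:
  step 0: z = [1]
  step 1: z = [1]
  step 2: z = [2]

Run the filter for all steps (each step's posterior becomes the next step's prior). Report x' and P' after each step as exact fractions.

step 0: x̄ = F·x = [0, -3]
step 0: P̄ = F·P·Fᵀ + Q = [5 6; 6 16]
step 0: y = z − H·x̄ = [7]
step 0: S = H·P̄·Hᵀ + R = [95]
step 0: K = P̄·Hᵀ·S⁻¹ = [17/95; 2/5]
step 0: x' = x̄ + K·y = [119/95, -1/5]
step 0: P' = (I − K·H)·P̄ = [186/95 -4/5; -4/5 4/5]
step 1: x̄ = F·x = [-1/5, 81/95]
step 1: P̄ = F·P·Fᵀ + Q = [14/5 4/5; 4/5 376/95]
step 1: y = z − H·x̄ = [-48/95]
step 1: S = H·P̄·Hᵀ + R = [2264/95]
step 1: K = P̄·Hᵀ·S⁻¹ = [209/1132; 207/566]
step 1: x' = x̄ + K·y = [-83/283, 189/283]
step 1: P' = (I − K·H)·P̄ = [1125/566 -229/283; -229/283 218/283]
step 2: x̄ = F·x = [189/283, 295/283]
step 2: P̄ = F·P·Fᵀ + Q = [784/283 207/283; 207/283 2169/566]
step 2: y = z − H·x̄ = [-213/283]
step 2: S = H·P̄·Hᵀ + R = [6516/283]
step 2: K = P̄·Hᵀ·S⁻¹ = [599/3258; 66/181]
step 2: x' = x̄ + K·y = [575/1086, 139/181]
step 2: P' = (I − K·H)·P̄ = [3245/1629 -147/181; -147/181 279/362]

step 0: x' = [119/95, -1/5], P' = [186/95 -4/5; -4/5 4/5]
step 1: x' = [-83/283, 189/283], P' = [1125/566 -229/283; -229/283 218/283]
step 2: x' = [575/1086, 139/181], P' = [3245/1629 -147/181; -147/181 279/362]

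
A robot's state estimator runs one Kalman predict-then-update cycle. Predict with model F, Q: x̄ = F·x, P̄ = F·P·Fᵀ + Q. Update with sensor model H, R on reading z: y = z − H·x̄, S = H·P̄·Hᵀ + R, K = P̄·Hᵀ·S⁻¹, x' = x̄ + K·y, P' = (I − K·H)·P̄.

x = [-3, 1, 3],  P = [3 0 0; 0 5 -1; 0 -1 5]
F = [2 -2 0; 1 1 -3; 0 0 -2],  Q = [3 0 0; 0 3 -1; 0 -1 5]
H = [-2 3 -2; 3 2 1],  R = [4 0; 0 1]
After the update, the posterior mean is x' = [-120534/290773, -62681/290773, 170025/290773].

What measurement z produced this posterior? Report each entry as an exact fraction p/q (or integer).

x̄ = F·x = [-8, -11, -6]
P̄ = F·P·Fᵀ + Q = [35 -10 -4; -10 62 31; -4 31 25]
S = H·P̄·Hᵀ + R = [518 63; 63 569]
K = P̄·Hᵀ·S⁻¹ = [-57451/290773 6822/41539; 74061/290773 7954/41539; 24294/290773 5091/41539]
x' − x̄ = [2205650/290773, 3135822/290773, 1914663/290773] = K·y
y = (KᵀK)⁻¹·Kᵀ·(x' − x̄) = [4, 51]
z = y + H·x̄ = [4, 51] + [-5, -52] = [-1, -1]

z = [-1, -1]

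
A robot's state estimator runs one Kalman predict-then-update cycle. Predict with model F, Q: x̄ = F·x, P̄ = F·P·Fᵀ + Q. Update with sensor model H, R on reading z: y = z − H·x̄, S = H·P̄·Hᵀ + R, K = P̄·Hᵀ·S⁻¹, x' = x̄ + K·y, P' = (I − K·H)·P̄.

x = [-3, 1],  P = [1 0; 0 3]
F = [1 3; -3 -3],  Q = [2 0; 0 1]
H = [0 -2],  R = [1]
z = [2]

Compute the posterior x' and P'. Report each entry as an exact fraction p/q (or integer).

x' = [840/149, -142/149]
P' = [870/149 -30/149; -30/149 37/149]

x̄ = F·x = [0, 6]
P̄ = F·P·Fᵀ + Q = [30 -30; -30 37]
y = z − H·x̄ = [14]
S = H·P̄·Hᵀ + R = [149]
K = P̄·Hᵀ·S⁻¹ = [60/149; -74/149]
x' = x̄ + K·y = [840/149, -142/149]
P' = (I − K·H)·P̄ = [870/149 -30/149; -30/149 37/149]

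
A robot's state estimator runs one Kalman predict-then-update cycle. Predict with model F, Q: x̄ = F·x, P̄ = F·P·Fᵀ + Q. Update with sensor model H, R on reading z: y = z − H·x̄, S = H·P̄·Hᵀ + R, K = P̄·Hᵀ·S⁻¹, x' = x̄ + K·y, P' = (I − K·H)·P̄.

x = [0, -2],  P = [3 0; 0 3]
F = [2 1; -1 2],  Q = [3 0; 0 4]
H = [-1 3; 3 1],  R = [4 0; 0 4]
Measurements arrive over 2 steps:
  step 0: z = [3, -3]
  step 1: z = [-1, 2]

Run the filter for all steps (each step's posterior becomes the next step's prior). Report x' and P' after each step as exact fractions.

step 0: x̄ = F·x = [-2, -4]
step 0: P̄ = F·P·Fᵀ + Q = [18 0; 0 19]
step 0: y = z − H·x̄ = [13, 7]
step 0: S = H·P̄·Hᵀ + R = [193 3; 3 185]
step 0: K = P̄·Hᵀ·S⁻¹ = [-9/92 27/92; 57/194 19/194]
step 0: x' = x̄ + K·y = [-28/23, 49/97]
step 0: P' = (I − K·H)·P̄ = [9/23 0; 0 38/97]
step 1: x̄ = F·x = [-4305/2231, 4970/2231]
step 1: P̄ = F·P·Fᵀ + Q = [11059/2231 2/2231; 2/2231 13293/2231]
step 1: y = z − H·x̄ = [-21446/2231, 12407/2231]
step 1: S = H·P̄·Hᵀ + R = [139608/2231 6718/2231; 6718/2231 121760/2231]
step 1: K = P̄·Hᵀ·S⁻¹ = [-351571/3799538 1054753/3799538; 1068149/3799538 356063/3799538]
step 1: x' = x̄ + K·y = [1913537/3799538, 176537/3799538]
step 1: P' = (I − K·H)·P̄ = [703166/1899769 8/1899769; 8/1899769 712102/1899769]

step 0: x' = [-28/23, 49/97], P' = [9/23 0; 0 38/97]
step 1: x' = [1913537/3799538, 176537/3799538], P' = [703166/1899769 8/1899769; 8/1899769 712102/1899769]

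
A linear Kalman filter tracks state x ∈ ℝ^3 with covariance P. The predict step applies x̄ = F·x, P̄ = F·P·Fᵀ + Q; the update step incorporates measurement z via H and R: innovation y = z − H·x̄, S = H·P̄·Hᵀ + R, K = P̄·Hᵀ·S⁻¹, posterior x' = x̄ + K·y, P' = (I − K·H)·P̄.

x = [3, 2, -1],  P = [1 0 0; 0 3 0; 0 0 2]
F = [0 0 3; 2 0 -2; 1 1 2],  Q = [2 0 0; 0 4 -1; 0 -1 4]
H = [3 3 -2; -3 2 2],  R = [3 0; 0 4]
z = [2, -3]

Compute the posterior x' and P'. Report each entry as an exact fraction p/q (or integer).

x̄ = F·x = [-3, 8, 3]
P̄ = F·P·Fᵀ + Q = [20 -12 12; -12 16 -7; 12 -7 16]
y = z − H·x̄ = [-7, -34]
S = H·P̄·Hᵀ + R = [115 18; 18 256]
K = P̄·Hᵀ·S⁻¹ = [270/7279 -1725/7279; 49/251 99/502; -1007/7279 -441/7279]
x' = x̄ + K·y = [34923/7279, -18/251, 43880/7279]
P' = (I − K·H)·P̄ = [42080/7279 -42/251 60888/7279; -42/251 69/251 -33/251; 60888/7279 -33/251 91407/7279]

x' = [34923/7279, -18/251, 43880/7279]
P' = [42080/7279 -42/251 60888/7279; -42/251 69/251 -33/251; 60888/7279 -33/251 91407/7279]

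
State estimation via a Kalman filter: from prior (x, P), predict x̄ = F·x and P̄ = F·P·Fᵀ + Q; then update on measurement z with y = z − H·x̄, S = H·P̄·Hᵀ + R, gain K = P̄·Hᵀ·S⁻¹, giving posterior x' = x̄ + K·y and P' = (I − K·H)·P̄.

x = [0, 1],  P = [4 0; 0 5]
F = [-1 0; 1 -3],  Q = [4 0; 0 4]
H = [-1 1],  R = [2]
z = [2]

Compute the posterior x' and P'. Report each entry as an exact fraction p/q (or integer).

x̄ = F·x = [0, -3]
P̄ = F·P·Fᵀ + Q = [8 -4; -4 53]
y = z − H·x̄ = [5]
S = H·P̄·Hᵀ + R = [71]
K = P̄·Hᵀ·S⁻¹ = [-12/71; 57/71]
x' = x̄ + K·y = [-60/71, 72/71]
P' = (I − K·H)·P̄ = [424/71 400/71; 400/71 514/71]

x' = [-60/71, 72/71]
P' = [424/71 400/71; 400/71 514/71]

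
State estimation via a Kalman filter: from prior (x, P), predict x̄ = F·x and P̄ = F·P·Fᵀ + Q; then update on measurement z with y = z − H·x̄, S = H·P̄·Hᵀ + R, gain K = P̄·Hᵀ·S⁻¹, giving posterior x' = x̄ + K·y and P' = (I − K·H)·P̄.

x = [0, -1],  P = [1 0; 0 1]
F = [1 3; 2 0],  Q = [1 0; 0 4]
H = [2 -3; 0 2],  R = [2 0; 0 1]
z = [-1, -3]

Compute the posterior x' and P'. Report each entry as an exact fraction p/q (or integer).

x' = [-2057/751, -1106/751]
P' = [725/751 254/751; 254/751 176/751]

x̄ = F·x = [-3, 0]
P̄ = F·P·Fᵀ + Q = [11 2; 2 8]
y = z − H·x̄ = [5, -3]
S = H·P̄·Hᵀ + R = [94 -40; -40 33]
K = P̄·Hᵀ·S⁻¹ = [344/751 508/751; -10/751 352/751]
x' = x̄ + K·y = [-2057/751, -1106/751]
P' = (I − K·H)·P̄ = [725/751 254/751; 254/751 176/751]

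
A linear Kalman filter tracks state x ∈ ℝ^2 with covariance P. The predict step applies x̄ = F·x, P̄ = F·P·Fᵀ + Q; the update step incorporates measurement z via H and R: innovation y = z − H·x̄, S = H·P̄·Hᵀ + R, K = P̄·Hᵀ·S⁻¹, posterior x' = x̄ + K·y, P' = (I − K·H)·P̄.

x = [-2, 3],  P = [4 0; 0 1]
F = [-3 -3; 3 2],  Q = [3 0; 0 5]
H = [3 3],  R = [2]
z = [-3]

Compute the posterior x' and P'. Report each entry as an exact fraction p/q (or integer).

x' = [-141/83, 54/83]
P' = [3660/83 -3648/83; -3648/83 3654/83]

x̄ = F·x = [-3, 0]
P̄ = F·P·Fᵀ + Q = [48 -42; -42 45]
y = z − H·x̄ = [6]
S = H·P̄·Hᵀ + R = [83]
K = P̄·Hᵀ·S⁻¹ = [18/83; 9/83]
x' = x̄ + K·y = [-141/83, 54/83]
P' = (I − K·H)·P̄ = [3660/83 -3648/83; -3648/83 3654/83]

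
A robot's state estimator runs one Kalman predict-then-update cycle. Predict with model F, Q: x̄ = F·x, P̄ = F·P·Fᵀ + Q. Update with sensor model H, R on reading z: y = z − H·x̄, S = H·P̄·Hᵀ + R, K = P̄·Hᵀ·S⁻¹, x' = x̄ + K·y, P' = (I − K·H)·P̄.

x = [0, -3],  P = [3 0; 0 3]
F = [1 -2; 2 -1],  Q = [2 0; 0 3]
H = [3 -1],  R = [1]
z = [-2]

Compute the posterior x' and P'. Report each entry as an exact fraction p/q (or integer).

x' = [-63/100, -3/50]
P' = [179/100 249/50; 249/50 369/25]

x̄ = F·x = [6, 3]
P̄ = F·P·Fᵀ + Q = [17 12; 12 18]
y = z − H·x̄ = [-17]
S = H·P̄·Hᵀ + R = [100]
K = P̄·Hᵀ·S⁻¹ = [39/100; 9/50]
x' = x̄ + K·y = [-63/100, -3/50]
P' = (I − K·H)·P̄ = [179/100 249/50; 249/50 369/25]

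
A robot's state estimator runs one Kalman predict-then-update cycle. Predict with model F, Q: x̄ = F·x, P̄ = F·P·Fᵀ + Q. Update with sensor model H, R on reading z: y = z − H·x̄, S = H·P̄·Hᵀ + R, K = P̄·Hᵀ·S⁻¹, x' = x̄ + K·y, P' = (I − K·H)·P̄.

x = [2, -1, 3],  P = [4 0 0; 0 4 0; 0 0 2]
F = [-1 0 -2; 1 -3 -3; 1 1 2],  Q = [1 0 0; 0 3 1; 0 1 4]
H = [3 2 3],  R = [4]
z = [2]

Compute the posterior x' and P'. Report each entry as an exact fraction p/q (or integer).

x' = [-1329/197, 369/197, 1197/197]
P' = [2200/197 -115/197 -2098/197; -115/197 4096/197 -2497/197; -2098/197 -2497/197 3744/197]

x̄ = F·x = [-8, -4, 7]
P̄ = F·P·Fᵀ + Q = [13 8 -12; 8 61 -19; -12 -19 20]
y = z − H·x̄ = [13]
S = H·P̄·Hᵀ + R = [197]
K = P̄·Hᵀ·S⁻¹ = [19/197; 89/197; -14/197]
x' = x̄ + K·y = [-1329/197, 369/197, 1197/197]
P' = (I − K·H)·P̄ = [2200/197 -115/197 -2098/197; -115/197 4096/197 -2497/197; -2098/197 -2497/197 3744/197]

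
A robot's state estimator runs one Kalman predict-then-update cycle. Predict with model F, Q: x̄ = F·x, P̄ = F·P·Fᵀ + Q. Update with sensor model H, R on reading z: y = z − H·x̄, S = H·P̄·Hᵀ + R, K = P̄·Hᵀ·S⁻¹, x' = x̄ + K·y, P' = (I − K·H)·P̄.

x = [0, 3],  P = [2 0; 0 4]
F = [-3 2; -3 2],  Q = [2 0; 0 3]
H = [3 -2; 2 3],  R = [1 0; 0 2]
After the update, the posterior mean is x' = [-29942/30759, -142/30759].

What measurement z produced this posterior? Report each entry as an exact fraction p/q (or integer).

x̄ = F·x = [6, 6]
P̄ = F·P·Fᵀ + Q = [36 34; 34 37]
S = H·P̄·Hᵀ + R = [65 164; 164 887]
K = P̄·Hᵀ·S⁻¹ = [6944/30759 4750/30759; -4520/30759 7043/30759]
x' − x̄ = [-214496/30759, -184696/30759] = K·y
y = (KᵀK)⁻¹·Kᵀ·(x' − x̄) = [-9, -32]
z = y + H·x̄ = [-9, -32] + [6, 30] = [-3, -2]

z = [-3, -2]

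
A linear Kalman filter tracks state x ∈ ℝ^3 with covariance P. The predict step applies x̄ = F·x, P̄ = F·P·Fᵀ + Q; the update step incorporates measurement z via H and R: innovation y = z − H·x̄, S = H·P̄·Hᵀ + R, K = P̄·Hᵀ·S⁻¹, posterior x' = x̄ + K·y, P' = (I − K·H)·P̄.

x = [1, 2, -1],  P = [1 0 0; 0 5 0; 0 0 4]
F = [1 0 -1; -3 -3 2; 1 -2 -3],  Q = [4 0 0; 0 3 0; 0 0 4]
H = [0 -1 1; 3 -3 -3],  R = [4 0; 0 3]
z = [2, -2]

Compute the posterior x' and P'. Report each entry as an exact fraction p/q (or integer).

x̄ = F·x = [2, -11, 0]
P̄ = F·P·Fᵀ + Q = [9 -11 13; -11 73 3; 13 3 61]
y = z − H·x̄ = [-9, -41]
S = H·P̄·Hᵀ + R = [132 108; 108 1308]
K = P̄·Hᵀ·S⁻¹ = [809/4472 5/4472; -5281/13416 -747/4472; 7699/13416 -735/4472]
x' = x̄ + K·y = [729/2236, -1361/2236, 3519/2236]
P' = (I − K·H)·P̄ = [20727/4472 8743/4472 11979/4472; 8743/4472 24797/13416 3673/13416; 11979/4472 3673/13416 34469/13416]

x' = [729/2236, -1361/2236, 3519/2236]
P' = [20727/4472 8743/4472 11979/4472; 8743/4472 24797/13416 3673/13416; 11979/4472 3673/13416 34469/13416]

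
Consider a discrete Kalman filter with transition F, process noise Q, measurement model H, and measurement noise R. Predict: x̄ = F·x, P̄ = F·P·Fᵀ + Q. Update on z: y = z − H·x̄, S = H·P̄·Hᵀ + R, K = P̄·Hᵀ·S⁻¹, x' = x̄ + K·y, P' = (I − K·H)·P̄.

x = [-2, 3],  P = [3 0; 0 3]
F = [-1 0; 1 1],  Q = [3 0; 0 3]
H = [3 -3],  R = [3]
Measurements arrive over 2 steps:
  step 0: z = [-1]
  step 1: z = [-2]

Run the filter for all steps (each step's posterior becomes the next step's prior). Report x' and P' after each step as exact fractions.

step 0: x̄ = F·x = [2, 1]
step 0: P̄ = F·P·Fᵀ + Q = [6 -3; -3 9]
step 0: y = z − H·x̄ = [-4]
step 0: S = H·P̄·Hᵀ + R = [192]
step 0: K = P̄·Hᵀ·S⁻¹ = [9/64; -3/16]
step 0: x' = x̄ + K·y = [23/16, 7/4]
step 0: P' = (I − K·H)·P̄ = [141/64 33/16; 33/16 9/4]
step 1: x̄ = F·x = [-23/16, 51/16]
step 1: P̄ = F·P·Fᵀ + Q = [333/64 -273/64; -273/64 741/64]
step 1: y = z − H·x̄ = [95/8]
step 1: S = H·P̄·Hᵀ + R = [3693/16]
step 1: K = P̄·Hᵀ·S⁻¹ = [303/2462; -507/2462]
step 1: x' = x̄ + K·y = [59/2462, 1827/2462]
step 1: P' = (I − K·H)·P̄ = [4203/2462 1950/1231; 1950/1231 4407/2462]

step 0: x' = [23/16, 7/4], P' = [141/64 33/16; 33/16 9/4]
step 1: x' = [59/2462, 1827/2462], P' = [4203/2462 1950/1231; 1950/1231 4407/2462]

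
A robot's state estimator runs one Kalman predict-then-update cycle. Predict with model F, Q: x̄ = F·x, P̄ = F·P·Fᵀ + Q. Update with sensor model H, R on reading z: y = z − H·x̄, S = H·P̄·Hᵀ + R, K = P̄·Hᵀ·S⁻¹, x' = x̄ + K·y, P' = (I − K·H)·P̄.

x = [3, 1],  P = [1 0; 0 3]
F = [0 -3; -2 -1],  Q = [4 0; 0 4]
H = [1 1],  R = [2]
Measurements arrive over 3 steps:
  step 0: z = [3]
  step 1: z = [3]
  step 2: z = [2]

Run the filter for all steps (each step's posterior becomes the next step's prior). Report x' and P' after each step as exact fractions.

step 0: x̄ = F·x = [-3, -7]
step 0: P̄ = F·P·Fᵀ + Q = [31 9; 9 11]
step 0: y = z − H·x̄ = [13]
step 0: S = H·P̄·Hᵀ + R = [62]
step 0: K = P̄·Hᵀ·S⁻¹ = [20/31; 10/31]
step 0: x' = x̄ + K·y = [167/31, -87/31]
step 0: P' = (I − K·H)·P̄ = [161/31 -121/31; -121/31 141/31]
step 1: x̄ = F·x = [261/31, -247/31]
step 1: P̄ = F·P·Fᵀ + Q = [1393/31 -303/31; -303/31 425/31]
step 1: y = z − H·x̄ = [79/31]
step 1: S = H·P̄·Hᵀ + R = [1274/31]
step 1: K = P̄·Hᵀ·S⁻¹ = [545/637; 61/637]
step 1: x' = x̄ + K·y = [6752/637, -4920/637]
step 1: P' = (I − K·H)·P̄ = [9461/637 -8371/637; -8371/637 8493/637]
step 2: x̄ = F·x = [14760/637, -8584/637]
step 2: P̄ = F·P·Fᵀ + Q = [78985/637 -24747/637; -24747/637 15401/637]
step 2: y = z − H·x̄ = [-4902/637]
step 2: S = H·P̄·Hᵀ + R = [46166/637]
step 2: K = P̄·Hᵀ·S⁻¹ = [27119/23083; -4673/23083]
step 2: x' = x̄ + K·y = [326166/23083, -275098/23083]
step 2: P' = (I − K·H)·P̄ = [553109/23083 -498871/23083; -498871/23083 489525/23083]

step 0: x' = [167/31, -87/31], P' = [161/31 -121/31; -121/31 141/31]
step 1: x' = [6752/637, -4920/637], P' = [9461/637 -8371/637; -8371/637 8493/637]
step 2: x' = [326166/23083, -275098/23083], P' = [553109/23083 -498871/23083; -498871/23083 489525/23083]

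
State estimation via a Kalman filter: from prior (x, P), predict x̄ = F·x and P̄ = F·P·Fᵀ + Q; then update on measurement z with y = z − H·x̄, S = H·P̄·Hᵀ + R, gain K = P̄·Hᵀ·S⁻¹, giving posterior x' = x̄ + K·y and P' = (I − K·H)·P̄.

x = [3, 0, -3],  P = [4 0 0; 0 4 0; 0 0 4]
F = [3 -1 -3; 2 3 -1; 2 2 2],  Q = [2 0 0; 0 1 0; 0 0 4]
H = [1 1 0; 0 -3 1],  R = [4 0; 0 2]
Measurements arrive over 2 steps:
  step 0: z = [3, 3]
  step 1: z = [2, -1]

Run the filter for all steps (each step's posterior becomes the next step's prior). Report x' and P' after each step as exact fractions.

step 0: x̄ = F·x = [18, 9, 0]
step 0: P̄ = F·P·Fᵀ + Q = [78 24 -8; 24 57 32; -8 32 52]
step 0: y = z − H·x̄ = [-24, 30]
step 0: S = H·P̄·Hᵀ + R = [187 -219; -219 375]
step 0: K = P̄·Hᵀ·S⁻¹ = [3455/3694 3689/11082; -11/3694 -4127/11082; -53/1847 -743/5541]
step 0: x' = x̄ + K·y = [10231/1847, -3880/1847, -6158/1847]
step 0: P' = (I − K·H)·P̄ = [51143/5541 -30413/5541 -87550/5541; -30413/5541 30347/5541 86914/5541; -87550/5541 86914/5541 259256/5541]
step 1: x̄ = F·x = [53047/1847, 14980/1847, 386/1847]
step 1: P̄ = F·P·Fᵀ + Q = [5114882/5541 873332/5541 -2126336/5541; 873332/5541 206252/5541 -263432/5541; -2126336/5541 -263432/5541 1136756/5541]
step 1: y = z − H·x̄ = [-64333/1847, 42707/1847]
step 1: S = H·P̄·Hᵀ + R = [7089962/5541 -5628520/5541; -5628520/5541 4584698/5541]
step 1: K = P̄·Hᵀ·S⁻¹ = [33357163/37226909 2412414/37226909; -714952/37226909 -8040934/37226909; -4959116/37226909 9559126/37226909]
step 1: x' = x̄ + K·y = [-36905014/37226909, 140904134/37226909, 401540872/37226909]
step 1: P' = (I − K·H)·P̄ = [381074544/37226909 -247645892/37226909 -738112848/37226909; -247645892/37226909 244786084/37226909 718276384/37226909; -738112848/37226909 718276384/37226909 2173947404/37226909]

step 0: x' = [10231/1847, -3880/1847, -6158/1847], P' = [51143/5541 -30413/5541 -87550/5541; -30413/5541 30347/5541 86914/5541; -87550/5541 86914/5541 259256/5541]
step 1: x' = [-36905014/37226909, 140904134/37226909, 401540872/37226909], P' = [381074544/37226909 -247645892/37226909 -738112848/37226909; -247645892/37226909 244786084/37226909 718276384/37226909; -738112848/37226909 718276384/37226909 2173947404/37226909]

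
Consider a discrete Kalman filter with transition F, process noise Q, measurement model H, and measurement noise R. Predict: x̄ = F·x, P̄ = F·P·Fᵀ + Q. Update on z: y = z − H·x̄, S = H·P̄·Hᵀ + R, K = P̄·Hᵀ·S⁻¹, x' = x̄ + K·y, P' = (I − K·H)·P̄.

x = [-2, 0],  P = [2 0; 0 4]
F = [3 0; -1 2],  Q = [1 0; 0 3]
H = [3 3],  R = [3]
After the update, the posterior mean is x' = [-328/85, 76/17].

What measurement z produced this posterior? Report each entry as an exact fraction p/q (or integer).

x̄ = F·x = [-6, 2]
P̄ = F·P·Fᵀ + Q = [19 -6; -6 21]
S = H·P̄·Hᵀ + R = [255]
K = P̄·Hᵀ·S⁻¹ = [13/85; 3/17]
x' − x̄ = [182/85, 42/17] = K·y
y = (KᵀK)⁻¹·Kᵀ·(x' − x̄) = [14]
z = y + H·x̄ = [14] + [-12] = [2]

z = [2]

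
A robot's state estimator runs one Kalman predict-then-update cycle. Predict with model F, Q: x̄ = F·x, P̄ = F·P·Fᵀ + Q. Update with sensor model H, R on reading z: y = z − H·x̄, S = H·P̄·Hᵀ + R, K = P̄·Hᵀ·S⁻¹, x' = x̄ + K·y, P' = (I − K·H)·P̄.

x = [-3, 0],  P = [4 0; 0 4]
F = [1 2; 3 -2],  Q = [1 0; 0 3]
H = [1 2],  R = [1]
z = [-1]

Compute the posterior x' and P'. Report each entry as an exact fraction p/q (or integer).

x̄ = F·x = [-3, -9]
P̄ = F·P·Fᵀ + Q = [21 -4; -4 55]
y = z − H·x̄ = [20]
S = H·P̄·Hᵀ + R = [226]
K = P̄·Hᵀ·S⁻¹ = [13/226; 53/113]
x' = x̄ + K·y = [-209/113, 43/113]
P' = (I − K·H)·P̄ = [4577/226 -1141/113; -1141/113 597/113]

x' = [-209/113, 43/113]
P' = [4577/226 -1141/113; -1141/113 597/113]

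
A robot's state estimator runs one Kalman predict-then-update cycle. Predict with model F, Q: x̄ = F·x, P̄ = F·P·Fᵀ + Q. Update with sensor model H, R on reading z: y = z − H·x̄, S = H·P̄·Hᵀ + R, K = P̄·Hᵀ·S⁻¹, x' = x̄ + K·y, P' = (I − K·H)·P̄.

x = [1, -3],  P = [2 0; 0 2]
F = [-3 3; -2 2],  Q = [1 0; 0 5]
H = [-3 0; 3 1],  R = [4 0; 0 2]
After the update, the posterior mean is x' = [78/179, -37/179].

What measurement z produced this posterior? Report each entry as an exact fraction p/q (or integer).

x̄ = F·x = [-12, -8]
P̄ = F·P·Fᵀ + Q = [37 24; 24 21]
S = H·P̄·Hᵀ + R = [337 -405; -405 500]
K = P̄·Hᵀ·S⁻¹ = [-33/179 108/895; 333/895 2181/4475]
x' − x̄ = [2226/179, 1395/179] = K·y
y = (KᵀK)⁻¹·Kᵀ·(x' − x̄) = [-38, 45]
z = y + H·x̄ = [-38, 45] + [36, -44] = [-2, 1]

z = [-2, 1]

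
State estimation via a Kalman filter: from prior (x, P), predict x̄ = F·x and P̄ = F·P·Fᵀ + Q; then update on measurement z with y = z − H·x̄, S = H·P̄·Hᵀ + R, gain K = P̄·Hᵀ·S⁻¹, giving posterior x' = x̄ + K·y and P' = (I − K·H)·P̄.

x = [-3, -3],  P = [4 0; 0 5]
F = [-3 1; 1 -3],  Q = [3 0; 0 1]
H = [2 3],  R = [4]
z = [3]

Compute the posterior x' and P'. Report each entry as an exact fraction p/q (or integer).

x' = [183/34, -42/17]
P' = [13415/306 -1489/51; -1489/51 338/17]

x̄ = F·x = [6, 6]
P̄ = F·P·Fᵀ + Q = [44 -27; -27 50]
y = z − H·x̄ = [-27]
S = H·P̄·Hᵀ + R = [306]
K = P̄·Hᵀ·S⁻¹ = [7/306; 16/51]
x' = x̄ + K·y = [183/34, -42/17]
P' = (I − K·H)·P̄ = [13415/306 -1489/51; -1489/51 338/17]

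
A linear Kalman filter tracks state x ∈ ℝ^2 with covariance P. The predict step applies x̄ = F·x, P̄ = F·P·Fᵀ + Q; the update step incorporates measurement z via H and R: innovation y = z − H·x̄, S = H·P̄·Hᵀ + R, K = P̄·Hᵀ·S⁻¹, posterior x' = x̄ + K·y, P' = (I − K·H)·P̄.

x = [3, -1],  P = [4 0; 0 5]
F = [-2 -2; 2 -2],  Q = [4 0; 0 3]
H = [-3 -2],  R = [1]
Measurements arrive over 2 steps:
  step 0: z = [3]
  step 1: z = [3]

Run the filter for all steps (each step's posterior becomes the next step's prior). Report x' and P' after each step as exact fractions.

step 0: x̄ = F·x = [-4, 8]
step 0: P̄ = F·P·Fᵀ + Q = [40 4; 4 39]
step 0: y = z − H·x̄ = [7]
step 0: S = H·P̄·Hᵀ + R = [565]
step 0: K = P̄·Hᵀ·S⁻¹ = [-128/565; -18/113]
step 0: x' = x̄ + K·y = [-3156/565, 778/113]
step 0: P' = (I − K·H)·P̄ = [6216/565 -1852/113; -1852/113 2787/113]
step 1: x̄ = F·x = [-1468/565, -14092/565]
step 1: P̄ = F·P·Fᵀ + Q = [8784/565 30876/565; 30876/565 156379/565]
step 1: y = z − H·x̄ = [-30893/565]
step 1: S = H·P̄·Hᵀ + R = [1075649/565]
step 1: K = P̄·Hᵀ·S⁻¹ = [-88104/1075649; -405386/1075649]
step 1: x' = x̄ + K·y = [2022556/1075649, -4662754/1075649]
step 1: P' = (I − K·H)·P̄ = [2984400/1075649 -4432548/1075649; -4432548/1075649 6851515/1075649]

step 0: x' = [-3156/565, 778/113], P' = [6216/565 -1852/113; -1852/113 2787/113]
step 1: x' = [2022556/1075649, -4662754/1075649], P' = [2984400/1075649 -4432548/1075649; -4432548/1075649 6851515/1075649]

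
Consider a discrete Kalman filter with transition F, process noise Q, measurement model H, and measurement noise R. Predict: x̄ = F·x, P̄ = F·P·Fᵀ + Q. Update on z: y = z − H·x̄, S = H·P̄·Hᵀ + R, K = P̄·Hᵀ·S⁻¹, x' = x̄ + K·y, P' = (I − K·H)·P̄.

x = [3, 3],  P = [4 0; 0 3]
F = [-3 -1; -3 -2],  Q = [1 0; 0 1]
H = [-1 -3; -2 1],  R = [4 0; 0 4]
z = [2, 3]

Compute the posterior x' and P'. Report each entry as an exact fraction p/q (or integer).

x̄ = F·x = [-12, -15]
P̄ = F·P·Fᵀ + Q = [40 42; 42 49]
y = z − H·x̄ = [-55, -6]
S = H·P̄·Hᵀ + R = [737 143; 143 45]
K = P̄·Hᵀ·S⁻¹ = [-509/3179 -97/289; -875/3179 28/289]
x' = x̄ + K·y = [-341/289, -128/289]
P' = (I − K·H)·P̄ = [2120/3179 -28/3179; -28/3179 1176/3179]

x' = [-341/289, -128/289]
P' = [2120/3179 -28/3179; -28/3179 1176/3179]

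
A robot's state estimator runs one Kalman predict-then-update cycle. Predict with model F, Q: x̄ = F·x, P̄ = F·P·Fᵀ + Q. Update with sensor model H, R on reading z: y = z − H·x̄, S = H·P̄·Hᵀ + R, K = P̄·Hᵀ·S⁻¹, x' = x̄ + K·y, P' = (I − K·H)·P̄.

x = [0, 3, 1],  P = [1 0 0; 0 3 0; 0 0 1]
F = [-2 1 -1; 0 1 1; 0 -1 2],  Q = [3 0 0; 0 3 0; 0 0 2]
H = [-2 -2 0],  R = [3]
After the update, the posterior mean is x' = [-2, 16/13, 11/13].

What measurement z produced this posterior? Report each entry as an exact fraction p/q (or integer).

z = [2]

x̄ = F·x = [2, 4, -1]
P̄ = F·P·Fᵀ + Q = [11 2 -5; 2 7 -1; -5 -1 9]
S = H·P̄·Hᵀ + R = [91]
K = P̄·Hᵀ·S⁻¹ = [-2/7; -18/91; 12/91]
x' − x̄ = [-4, -36/13, 24/13] = K·y
y = (KᵀK)⁻¹·Kᵀ·(x' − x̄) = [14]
z = y + H·x̄ = [14] + [-12] = [2]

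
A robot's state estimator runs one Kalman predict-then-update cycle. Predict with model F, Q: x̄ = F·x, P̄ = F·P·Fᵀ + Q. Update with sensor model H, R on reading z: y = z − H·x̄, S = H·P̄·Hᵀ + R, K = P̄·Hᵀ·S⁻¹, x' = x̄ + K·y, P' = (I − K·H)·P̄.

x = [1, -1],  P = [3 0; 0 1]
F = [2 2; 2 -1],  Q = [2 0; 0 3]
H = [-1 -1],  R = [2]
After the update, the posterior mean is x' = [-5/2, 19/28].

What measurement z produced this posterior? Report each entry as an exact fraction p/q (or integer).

z = [2]

x̄ = F·x = [0, 3]
P̄ = F·P·Fᵀ + Q = [18 10; 10 16]
S = H·P̄·Hᵀ + R = [56]
K = P̄·Hᵀ·S⁻¹ = [-1/2; -13/28]
x' − x̄ = [-5/2, -65/28] = K·y
y = (KᵀK)⁻¹·Kᵀ·(x' − x̄) = [5]
z = y + H·x̄ = [5] + [-3] = [2]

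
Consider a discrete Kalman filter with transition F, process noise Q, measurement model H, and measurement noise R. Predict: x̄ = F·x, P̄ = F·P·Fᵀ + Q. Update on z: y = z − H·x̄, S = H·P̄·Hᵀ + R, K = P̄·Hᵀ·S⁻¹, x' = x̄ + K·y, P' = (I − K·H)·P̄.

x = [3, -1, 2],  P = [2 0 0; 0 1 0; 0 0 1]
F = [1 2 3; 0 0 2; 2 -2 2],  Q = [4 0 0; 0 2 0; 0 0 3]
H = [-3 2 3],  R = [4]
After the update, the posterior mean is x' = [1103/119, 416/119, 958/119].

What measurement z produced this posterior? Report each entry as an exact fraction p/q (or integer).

x̄ = F·x = [7, 4, 12]
P̄ = F·P·Fᵀ + Q = [19 6 6; 6 6 4; 6 4 19]
S = H·P̄·Hᵀ + R = [238]
K = P̄·Hᵀ·S⁻¹ = [-27/238; 3/119; 47/238]
x' − x̄ = [270/119, -60/119, -470/119] = K·y
y = (KᵀK)⁻¹·Kᵀ·(x' − x̄) = [-20]
z = y + H·x̄ = [-20] + [23] = [3]

z = [3]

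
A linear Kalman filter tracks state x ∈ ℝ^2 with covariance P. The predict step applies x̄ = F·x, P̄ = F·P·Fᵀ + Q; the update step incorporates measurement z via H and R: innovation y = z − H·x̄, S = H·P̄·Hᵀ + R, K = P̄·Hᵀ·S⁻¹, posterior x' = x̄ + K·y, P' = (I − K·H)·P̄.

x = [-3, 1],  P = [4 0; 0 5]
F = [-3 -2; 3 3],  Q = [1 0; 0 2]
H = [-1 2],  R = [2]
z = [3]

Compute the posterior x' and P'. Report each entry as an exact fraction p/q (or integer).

x' = [427/655, 1174/655]
P' = [1614/655 618/655; 618/655 541/655]

x̄ = F·x = [7, -6]
P̄ = F·P·Fᵀ + Q = [57 -66; -66 83]
y = z − H·x̄ = [22]
S = H·P̄·Hᵀ + R = [655]
K = P̄·Hᵀ·S⁻¹ = [-189/655; 232/655]
x' = x̄ + K·y = [427/655, 1174/655]
P' = (I − K·H)·P̄ = [1614/655 618/655; 618/655 541/655]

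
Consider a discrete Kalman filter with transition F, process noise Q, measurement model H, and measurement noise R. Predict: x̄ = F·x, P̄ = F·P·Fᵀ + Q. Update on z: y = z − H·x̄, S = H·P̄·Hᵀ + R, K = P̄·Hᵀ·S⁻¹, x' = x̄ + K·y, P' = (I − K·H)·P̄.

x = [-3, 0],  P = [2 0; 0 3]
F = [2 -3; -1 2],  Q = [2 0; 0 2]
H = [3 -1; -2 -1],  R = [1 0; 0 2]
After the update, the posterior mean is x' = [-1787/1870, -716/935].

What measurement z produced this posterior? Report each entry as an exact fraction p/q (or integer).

z = [-2, 3]

x̄ = F·x = [-6, 3]
P̄ = F·P·Fᵀ + Q = [37 -22; -22 16]
S = H·P̄·Hᵀ + R = [482 -184; -184 78]
K = P̄·Hᵀ·S⁻¹ = [403/1870 -148/935; -311/935 -398/935]
x' − x̄ = [9433/1870, -3521/935] = K·y
y = (KᵀK)⁻¹·Kᵀ·(x' − x̄) = [19, -6]
z = y + H·x̄ = [19, -6] + [-21, 9] = [-2, 3]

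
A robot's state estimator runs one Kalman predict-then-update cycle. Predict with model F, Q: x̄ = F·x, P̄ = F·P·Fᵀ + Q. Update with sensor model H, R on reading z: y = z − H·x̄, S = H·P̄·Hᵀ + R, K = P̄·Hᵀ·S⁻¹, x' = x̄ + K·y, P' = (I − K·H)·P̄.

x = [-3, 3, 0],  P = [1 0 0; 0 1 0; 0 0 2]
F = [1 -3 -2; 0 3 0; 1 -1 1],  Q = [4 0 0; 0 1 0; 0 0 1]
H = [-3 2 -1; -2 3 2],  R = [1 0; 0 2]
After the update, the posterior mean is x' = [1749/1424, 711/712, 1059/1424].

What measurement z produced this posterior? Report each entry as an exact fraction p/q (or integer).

x̄ = F·x = [-12, 9, -6]
P̄ = F·P·Fᵀ + Q = [22 -9 0; -9 10 -3; 0 -3 5]
S = H·P̄·Hᵀ + R = [364 296; 296 272]
K = P̄·Hᵀ·S⁻¹ = [-229/1424 -245/2848; 73/712 61/1424; -411/1424 905/2848]
x' − x̄ = [18837/1424, -5697/712, 9603/1424] = K·y
y = (KᵀK)⁻¹·Kᵀ·(x' − x̄) = [-63, -36]
z = y + H·x̄ = [-63, -36] + [60, 39] = [-3, 3]

z = [-3, 3]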